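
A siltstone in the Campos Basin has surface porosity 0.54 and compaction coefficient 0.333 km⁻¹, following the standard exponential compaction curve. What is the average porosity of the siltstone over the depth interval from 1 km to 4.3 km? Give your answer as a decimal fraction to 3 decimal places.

⟨n⟩ = (1/(d₂−d₁)) ∫ n₀ e^(−kd) dd = n₀·(e^(−k·d₁) − e^(−k·d₂)) / (k·(d₂−d₁))
e^(−0.333×1) = 0.7168; e^(−0.333×4.3) = 0.2389
⟨n⟩ = 0.54 × (0.7168 − 0.2389) / (0.333 × 3.3) = 0.54 × 0.4349 = 0.2348

0.235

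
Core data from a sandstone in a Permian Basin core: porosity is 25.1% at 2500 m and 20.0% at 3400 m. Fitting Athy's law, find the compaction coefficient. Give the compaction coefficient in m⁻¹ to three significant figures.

0.000252 m⁻¹

Working in km (1 km = 1000 m; β in km⁻¹ = β in m⁻¹ × 1000):
Athy: n(z) = n₀ e^(−βz) ⇒ n₁/n₂ = e^{β(z₂−z₁)} ⇒ β = ln(n₁/n₂)/(z₂−z₁)
β = ln(0.251/0.2) / (3.4 − 2.5) = ln(1.255) / 0.9 = 0.2271 / 0.9 = 0.2524 km⁻¹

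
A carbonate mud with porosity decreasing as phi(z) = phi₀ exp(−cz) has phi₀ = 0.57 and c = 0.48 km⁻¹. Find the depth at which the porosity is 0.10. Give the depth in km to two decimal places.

3.63 km

Invert Athy's law: z = ln(phi₀/phi) / c
z = ln(0.57/0.1) / 0.48 = ln(5.7) / 0.48 = 1.7405 / 0.48 = 3.626 km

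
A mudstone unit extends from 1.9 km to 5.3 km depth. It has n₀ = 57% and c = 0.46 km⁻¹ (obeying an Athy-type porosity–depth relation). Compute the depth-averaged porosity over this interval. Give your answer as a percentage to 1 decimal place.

⟨n⟩ = (1/(d₂−d₁)) ∫ n₀ e^(−cd) dd = n₀·(e^(−c·d₁) − e^(−c·d₂)) / (c·(d₂−d₁))
e^(−0.46×1.9) = 0.4173; e^(−0.46×5.3) = 0.0873
⟨n⟩ = 0.57 × (0.4173 − 0.0873) / (0.46 × 3.4) = 0.57 × 0.2110 = 0.1202

12.0%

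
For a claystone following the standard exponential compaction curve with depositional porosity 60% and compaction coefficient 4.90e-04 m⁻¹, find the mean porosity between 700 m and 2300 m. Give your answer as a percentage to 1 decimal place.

Working in km (1 km = 1000 m; k in km⁻¹ = k in m⁻¹ × 1000):
⟨phi⟩ = (1/(z₂−z₁)) ∫ phi₀ e^(−kz) dz = phi₀·(e^(−k·z₁) − e^(−k·z₂)) / (k·(z₂−z₁))
e^(−0.49×0.7) = 0.7096; e^(−0.49×2.3) = 0.3240
⟨phi⟩ = 0.6 × (0.7096 − 0.3240) / (0.49 × 1.6) = 0.6 × 0.4919 = 0.2951

29.5%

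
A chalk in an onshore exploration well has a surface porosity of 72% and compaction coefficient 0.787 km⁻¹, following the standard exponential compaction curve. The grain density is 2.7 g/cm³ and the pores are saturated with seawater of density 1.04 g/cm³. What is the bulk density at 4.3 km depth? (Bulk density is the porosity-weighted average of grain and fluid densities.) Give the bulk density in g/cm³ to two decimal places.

Porosity at depth: φ = 0.72·exp(−0.787×4.3) = 0.72×0.0339 = 0.0244
Bulk density: ρ_b = (1−φ)ρ_g + φ·ρ_f = 0.9756×2.7 + 0.0244×1.04
       = 2.634 + 0.025 = 2.659 g/cm³

2.66 g/cm³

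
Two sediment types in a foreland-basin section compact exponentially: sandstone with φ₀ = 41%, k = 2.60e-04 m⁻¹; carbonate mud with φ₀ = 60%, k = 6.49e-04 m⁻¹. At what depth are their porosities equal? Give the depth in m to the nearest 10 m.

980 m

Working in km (1 km = 1000 m; k in km⁻¹ = k in m⁻¹ × 1000):
Set φ₀ₐ e^(−kₐZ) = φ₀ᵦ e^(−kᵦZ) ⇒ ln(φ₀ₐ/φ₀ᵦ) = (kₐ − kᵦ)·Z
Z = ln(0.41/0.6) / (0.26 − 0.649) = -0.3808 / -0.389 = 0.979 km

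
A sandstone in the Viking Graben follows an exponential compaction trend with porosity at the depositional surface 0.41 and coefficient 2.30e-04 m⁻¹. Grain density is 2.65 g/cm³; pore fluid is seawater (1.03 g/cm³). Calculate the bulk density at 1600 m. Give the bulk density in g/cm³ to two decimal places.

2.19 g/cm³

Working in km (1 km = 1000 m; k in km⁻¹ = k in m⁻¹ × 1000):
Porosity at depth: φ = 0.41·exp(−0.23×1.6) = 0.41×0.6921 = 0.2838
Bulk density: ρ_b = (1−φ)ρ_g + φ·ρ_f = 0.7162×2.65 + 0.2838×1.03
       = 1.898 + 0.292 = 2.190 g/cm³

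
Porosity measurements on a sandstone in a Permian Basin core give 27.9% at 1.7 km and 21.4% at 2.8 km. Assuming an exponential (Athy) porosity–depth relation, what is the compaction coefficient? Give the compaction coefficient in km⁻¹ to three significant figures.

0.241 km⁻¹

Athy: φ(d) = φ₀ e^(−βd) ⇒ φ₁/φ₂ = e^{β(d₂−d₁)} ⇒ β = ln(φ₁/φ₂)/(d₂−d₁)
β = ln(0.279/0.214) / (2.8 − 1.7) = ln(1.304) / 1.1 = 0.2652 / 1.1 = 0.2411 km⁻¹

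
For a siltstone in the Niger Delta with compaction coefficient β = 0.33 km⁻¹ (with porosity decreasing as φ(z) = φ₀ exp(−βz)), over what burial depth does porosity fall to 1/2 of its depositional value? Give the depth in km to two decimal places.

φ/φ₀ = 1/2 ⇒ exp(−β·z) = 1/2 ⇒ z = ln(2) / β
z = 0.6931 / 0.33 = 2.100 km

2.10 km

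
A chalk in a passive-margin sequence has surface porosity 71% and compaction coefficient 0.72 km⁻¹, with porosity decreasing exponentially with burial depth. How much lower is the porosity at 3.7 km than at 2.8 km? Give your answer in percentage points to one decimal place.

4.5 percentage points

phi(2.8) = 0.71·e^(−0.72×2.8) = 0.0946
phi(3.7) = 0.71·e^(−0.72×3.7) = 0.0495
Δphi = 0.0946 − 0.0495 = 0.0451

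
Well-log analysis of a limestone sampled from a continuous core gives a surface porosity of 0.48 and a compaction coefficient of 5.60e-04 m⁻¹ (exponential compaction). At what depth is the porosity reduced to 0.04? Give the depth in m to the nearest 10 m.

Working in km (1 km = 1000 m; β in km⁻¹ = β in m⁻¹ × 1000):
Invert Athy's law: z = ln(phi₀/phi) / β
z = ln(0.48/0.04) / 0.56 = ln(12) / 0.56 = 2.4849 / 0.56 = 4.437 km

4440 m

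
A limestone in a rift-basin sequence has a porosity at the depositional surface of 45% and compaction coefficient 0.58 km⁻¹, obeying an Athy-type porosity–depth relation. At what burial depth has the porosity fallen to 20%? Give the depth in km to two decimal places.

1.40 km

Invert Athy's law: d = ln(phi₀/phi) / β
d = ln(0.45/0.2) / 0.58 = ln(2.25) / 0.58 = 0.8109 / 0.58 = 1.398 km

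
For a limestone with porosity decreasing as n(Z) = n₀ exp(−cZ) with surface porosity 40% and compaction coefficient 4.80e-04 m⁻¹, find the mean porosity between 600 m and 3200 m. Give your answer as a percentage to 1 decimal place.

17.1%

Working in km (1 km = 1000 m; c in km⁻¹ = c in m⁻¹ × 1000):
⟨n⟩ = (1/(Z₂−Z₁)) ∫ n₀ e^(−cZ) dZ = n₀·(e^(−c·Z₁) − e^(−c·Z₂)) / (c·(Z₂−Z₁))
e^(−0.48×0.6) = 0.7498; e^(−0.48×3.2) = 0.2152
⟨n⟩ = 0.4 × (0.7498 − 0.2152) / (0.48 × 2.6) = 0.4 × 0.4283 = 0.1713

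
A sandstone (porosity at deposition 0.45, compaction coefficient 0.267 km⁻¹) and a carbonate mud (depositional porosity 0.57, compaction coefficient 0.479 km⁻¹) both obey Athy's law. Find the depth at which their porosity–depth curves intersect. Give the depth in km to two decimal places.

1.12 km

Set phi₀ₐ e^(−kₐZ) = phi₀ᵦ e^(−kᵦZ) ⇒ ln(phi₀ₐ/phi₀ᵦ) = (kₐ − kᵦ)·Z
Z = ln(0.45/0.57) / (0.267 − 0.479) = -0.2364 / -0.212 = 1.115 km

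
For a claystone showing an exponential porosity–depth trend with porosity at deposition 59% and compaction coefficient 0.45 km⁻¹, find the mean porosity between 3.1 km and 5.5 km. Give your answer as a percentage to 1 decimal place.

⟨n⟩ = (1/(Z₂−Z₁)) ∫ n₀ e^(−kZ) dZ = n₀·(e^(−k·Z₁) − e^(−k·Z₂)) / (k·(Z₂−Z₁))
e^(−0.45×3.1) = 0.2478; e^(−0.45×5.5) = 0.0842
⟨n⟩ = 0.59 × (0.2478 − 0.0842) / (0.45 × 2.4) = 0.59 × 0.1515 = 0.0894

8.9%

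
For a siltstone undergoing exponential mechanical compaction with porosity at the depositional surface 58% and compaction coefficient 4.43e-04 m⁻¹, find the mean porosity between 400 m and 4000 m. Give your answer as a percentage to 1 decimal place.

Working in km (1 km = 1000 m; k in km⁻¹ = k in m⁻¹ × 1000):
⟨phi⟩ = (1/(z₂−z₁)) ∫ phi₀ e^(−kz) dz = phi₀·(e^(−k·z₁) − e^(−k·z₂)) / (k·(z₂−z₁))
e^(−0.443×0.4) = 0.8376; e^(−0.443×4) = 0.1700
⟨phi⟩ = 0.58 × (0.8376 − 0.1700) / (0.443 × 3.6) = 0.58 × 0.4186 = 0.2428

24.3%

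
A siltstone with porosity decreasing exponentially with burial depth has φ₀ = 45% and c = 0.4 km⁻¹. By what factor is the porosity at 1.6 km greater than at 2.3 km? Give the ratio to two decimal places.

φ(z₁)/φ(z₂) = e^(−c·z₁)/e^(−c·z₂) = e^{c(z₂−z₁)}
= exp(0.4 × 0.7) = exp(0.28) = 1.3231

1.32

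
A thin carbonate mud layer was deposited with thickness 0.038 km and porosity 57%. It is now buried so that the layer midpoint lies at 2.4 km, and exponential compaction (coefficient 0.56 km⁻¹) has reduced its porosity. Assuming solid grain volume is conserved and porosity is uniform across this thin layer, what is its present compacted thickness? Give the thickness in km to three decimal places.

0.019 km

Porosity at 2.4 km: φ = 0.57·exp(−0.56×2.4) = 0.1487
Solid-volume conservation: h(1−φ) = h₀(1−φ₀) ⇒ h = h₀·(1−φ₀)/(1−φ)
h = 0.038 × (1 − 0.57)/(1 − 0.1487) = 0.038 × 0.5051 = 0.0192 km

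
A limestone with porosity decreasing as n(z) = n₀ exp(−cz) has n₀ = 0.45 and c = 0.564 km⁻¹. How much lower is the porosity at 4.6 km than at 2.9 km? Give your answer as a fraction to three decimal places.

0.054

n(2.9) = 0.45·e^(−0.564×2.9) = 0.0877
n(4.6) = 0.45·e^(−0.564×4.6) = 0.0336
Δn = 0.0877 − 0.0336 = 0.0541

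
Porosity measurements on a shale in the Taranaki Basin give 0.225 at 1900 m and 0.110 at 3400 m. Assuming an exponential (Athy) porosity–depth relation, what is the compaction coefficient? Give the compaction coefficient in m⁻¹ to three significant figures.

0.000477 m⁻¹

Working in km (1 km = 1000 m; c in km⁻¹ = c in m⁻¹ × 1000):
Athy: n(d) = n₀ e^(−cd) ⇒ n₁/n₂ = e^{c(d₂−d₁)} ⇒ c = ln(n₁/n₂)/(d₂−d₁)
c = ln(0.225/0.11) / (3.4 − 1.9) = ln(2.045) / 1.5 = 0.7156 / 1.5 = 0.4771 km⁻¹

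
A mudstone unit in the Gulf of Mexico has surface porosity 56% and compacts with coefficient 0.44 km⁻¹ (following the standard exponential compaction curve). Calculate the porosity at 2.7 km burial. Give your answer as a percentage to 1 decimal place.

phi = phi₀·exp(−c·d) = 0.56 × exp(−0.44 × 2.7) = 0.56 × exp(−1.188)
  = 0.56 × 0.3048 = 0.1707

17.1%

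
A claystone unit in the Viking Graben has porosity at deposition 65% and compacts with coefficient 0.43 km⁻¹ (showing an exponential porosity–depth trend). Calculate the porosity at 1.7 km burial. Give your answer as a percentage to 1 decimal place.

31.3%

phi = phi₀·exp(−c·z) = 0.65 × exp(−0.43 × 1.7) = 0.65 × exp(−0.731)
  = 0.65 × 0.4814 = 0.3129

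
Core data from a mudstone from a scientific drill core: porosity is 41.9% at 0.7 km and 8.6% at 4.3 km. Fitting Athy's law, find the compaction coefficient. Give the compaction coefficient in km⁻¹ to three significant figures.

Athy: φ(d) = φ₀ e^(−βd) ⇒ φ₁/φ₂ = e^{β(d₂−d₁)} ⇒ β = ln(φ₁/φ₂)/(d₂−d₁)
β = ln(0.419/0.086) / (4.3 − 0.7) = ln(4.872) / 3.6 = 1.5835 / 3.6 = 0.4399 km⁻¹

0.440 km⁻¹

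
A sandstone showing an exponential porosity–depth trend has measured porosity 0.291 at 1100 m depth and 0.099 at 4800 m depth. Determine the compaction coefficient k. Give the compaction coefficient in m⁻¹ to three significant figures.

Working in km (1 km = 1000 m; k in km⁻¹ = k in m⁻¹ × 1000):
Athy: phi(Z) = phi₀ e^(−kZ) ⇒ phi₁/phi₂ = e^{k(Z₂−Z₁)} ⇒ k = ln(phi₁/phi₂)/(Z₂−Z₁)
k = ln(0.291/0.099) / (4.8 − 1.1) = ln(2.939) / 3.7 = 1.0782 / 3.7 = 0.2914 km⁻¹

0.000291 m⁻¹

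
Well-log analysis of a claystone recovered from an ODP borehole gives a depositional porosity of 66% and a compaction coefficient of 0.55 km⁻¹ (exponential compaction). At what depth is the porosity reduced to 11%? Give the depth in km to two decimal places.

3.26 km

Invert Athy's law: d = ln(φ₀/φ) / k
d = ln(0.66/0.11) / 0.55 = ln(6) / 0.55 = 1.7918 / 0.55 = 3.258 km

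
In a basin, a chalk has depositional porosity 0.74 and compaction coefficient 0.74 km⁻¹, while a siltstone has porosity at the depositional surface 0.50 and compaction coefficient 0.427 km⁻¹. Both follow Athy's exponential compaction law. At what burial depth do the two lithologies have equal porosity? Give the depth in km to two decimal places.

1.25 km

Set phi₀ₐ e^(−kₐd) = phi₀ᵦ e^(−kᵦd) ⇒ ln(phi₀ₐ/phi₀ᵦ) = (kₐ − kᵦ)·d
d = ln(0.74/0.5) / (0.74 − 0.427) = 0.3920 / 0.313 = 1.253 km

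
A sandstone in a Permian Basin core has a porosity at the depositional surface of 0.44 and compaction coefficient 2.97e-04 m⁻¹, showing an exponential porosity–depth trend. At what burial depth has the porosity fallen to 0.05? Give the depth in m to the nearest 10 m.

Working in km (1 km = 1000 m; k in km⁻¹ = k in m⁻¹ × 1000):
Invert Athy's law: Z = ln(φ₀/φ) / k
Z = ln(0.44/0.05) / 0.297 = ln(8.8) / 0.297 = 2.1748 / 0.297 = 7.322 km

7320 m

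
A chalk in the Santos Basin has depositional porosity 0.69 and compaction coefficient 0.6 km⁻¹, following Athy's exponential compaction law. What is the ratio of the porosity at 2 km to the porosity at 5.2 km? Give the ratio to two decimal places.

6.82

φ(z₁)/φ(z₂) = e^(−β·z₁)/e^(−β·z₂) = e^{β(z₂−z₁)}
= exp(0.6 × 3.2) = exp(1.92) = 6.8210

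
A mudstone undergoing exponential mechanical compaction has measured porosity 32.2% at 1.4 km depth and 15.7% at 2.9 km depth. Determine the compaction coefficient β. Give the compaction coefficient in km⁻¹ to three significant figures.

0.479 km⁻¹

Athy: φ(z) = φ₀ e^(−βz) ⇒ φ₁/φ₂ = e^{β(z₂−z₁)} ⇒ β = ln(φ₁/φ₂)/(z₂−z₁)
β = ln(0.322/0.157) / (2.9 − 1.4) = ln(2.051) / 1.5 = 0.7183 / 1.5 = 0.4789 km⁻¹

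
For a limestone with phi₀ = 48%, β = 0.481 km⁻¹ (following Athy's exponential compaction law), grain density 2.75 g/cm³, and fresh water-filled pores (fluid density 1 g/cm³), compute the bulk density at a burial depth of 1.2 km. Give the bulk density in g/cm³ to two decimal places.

Porosity at depth: phi = 0.48·exp(−0.481×1.2) = 0.48×0.5615 = 0.2695
Bulk density: ρ_b = (1−phi)ρ_g + phi·ρ_f = 0.7305×2.75 + 0.2695×1
       = 2.009 + 0.270 = 2.278 g/cm³

2.28 g/cm³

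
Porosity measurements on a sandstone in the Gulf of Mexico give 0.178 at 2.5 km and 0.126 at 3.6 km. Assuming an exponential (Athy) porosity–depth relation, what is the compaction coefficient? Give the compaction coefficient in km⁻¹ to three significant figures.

Athy: φ(Z) = φ₀ e^(−cZ) ⇒ φ₁/φ₂ = e^{c(Z₂−Z₁)} ⇒ c = ln(φ₁/φ₂)/(Z₂−Z₁)
c = ln(0.178/0.126) / (3.6 − 2.5) = ln(1.413) / 1.1 = 0.3455 / 1.1 = 0.3141 km⁻¹

0.314 km⁻¹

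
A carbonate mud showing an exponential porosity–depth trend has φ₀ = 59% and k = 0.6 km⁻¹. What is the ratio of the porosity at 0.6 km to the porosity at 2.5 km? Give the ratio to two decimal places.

3.13

φ(z₁)/φ(z₂) = e^(−k·z₁)/e^(−k·z₂) = e^{k(z₂−z₁)}
= exp(0.6 × 1.9) = exp(1.14) = 3.1268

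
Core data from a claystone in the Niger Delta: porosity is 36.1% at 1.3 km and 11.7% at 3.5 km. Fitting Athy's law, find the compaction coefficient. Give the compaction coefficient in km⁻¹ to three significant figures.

0.512 km⁻¹

Athy: n(z) = n₀ e^(−cz) ⇒ n₁/n₂ = e^{c(z₂−z₁)} ⇒ c = ln(n₁/n₂)/(z₂−z₁)
c = ln(0.361/0.117) / (3.5 − 1.3) = ln(3.085) / 2.2 = 1.1267 / 2.2 = 0.5121 km⁻¹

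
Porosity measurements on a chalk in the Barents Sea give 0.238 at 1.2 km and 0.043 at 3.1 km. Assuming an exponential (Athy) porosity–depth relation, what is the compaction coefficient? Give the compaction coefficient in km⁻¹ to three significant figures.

0.901 km⁻¹

Athy: phi(Z) = phi₀ e^(−kZ) ⇒ phi₁/phi₂ = e^{k(Z₂−Z₁)} ⇒ k = ln(phi₁/phi₂)/(Z₂−Z₁)
k = ln(0.238/0.043) / (3.1 − 1.2) = ln(5.535) / 1.9 = 1.7111 / 1.9 = 0.9006 km⁻¹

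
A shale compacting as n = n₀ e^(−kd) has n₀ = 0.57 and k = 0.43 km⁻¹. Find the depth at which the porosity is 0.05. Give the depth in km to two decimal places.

5.66 km

Invert Athy's law: d = ln(n₀/n) / k
d = ln(0.57/0.05) / 0.43 = ln(11.4) / 0.43 = 2.4336 / 0.43 = 5.660 km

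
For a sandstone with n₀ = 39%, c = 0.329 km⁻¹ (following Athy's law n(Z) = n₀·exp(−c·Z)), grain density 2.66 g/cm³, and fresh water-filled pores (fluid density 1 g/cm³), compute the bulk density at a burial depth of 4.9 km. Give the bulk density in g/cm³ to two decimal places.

2.53 g/cm³

Porosity at depth: n = 0.39·exp(−0.329×4.9) = 0.39×0.1995 = 0.0778
Bulk density: ρ_b = (1−n)ρ_g + n·ρ_f = 0.9222×2.66 + 0.0778×1
       = 2.453 + 0.078 = 2.531 g/cm³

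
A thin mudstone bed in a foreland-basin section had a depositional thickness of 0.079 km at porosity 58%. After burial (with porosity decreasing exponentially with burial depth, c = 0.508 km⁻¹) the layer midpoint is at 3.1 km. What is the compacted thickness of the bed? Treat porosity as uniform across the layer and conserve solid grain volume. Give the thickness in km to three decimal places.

0.038 km

Porosity at 3.1 km: phi = 0.58·exp(−0.508×3.1) = 0.1201
Solid-volume conservation: h(1−phi) = h₀(1−phi₀) ⇒ h = h₀·(1−phi₀)/(1−phi)
h = 0.079 × (1 − 0.58)/(1 − 0.1201) = 0.079 × 0.4773 = 0.0377 km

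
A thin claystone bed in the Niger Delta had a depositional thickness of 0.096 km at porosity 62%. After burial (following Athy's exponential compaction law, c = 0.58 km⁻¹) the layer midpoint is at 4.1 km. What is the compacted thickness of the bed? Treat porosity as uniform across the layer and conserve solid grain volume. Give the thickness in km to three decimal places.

0.039 km

Porosity at 4.1 km: φ = 0.62·exp(−0.58×4.1) = 0.0575
Solid-volume conservation: h(1−φ) = h₀(1−φ₀) ⇒ h = h₀·(1−φ₀)/(1−φ)
h = 0.096 × (1 − 0.62)/(1 − 0.0575) = 0.096 × 0.4032 = 0.0387 km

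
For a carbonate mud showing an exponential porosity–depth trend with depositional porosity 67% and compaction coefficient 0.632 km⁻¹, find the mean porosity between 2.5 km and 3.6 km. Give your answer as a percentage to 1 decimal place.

9.9%

⟨n⟩ = (1/(Z₂−Z₁)) ∫ n₀ e^(−βZ) dZ = n₀·(e^(−β·Z₁) − e^(−β·Z₂)) / (β·(Z₂−Z₁))
e^(−0.632×2.5) = 0.2060; e^(−0.632×3.6) = 0.1028
⟨n⟩ = 0.67 × (0.2060 − 0.1028) / (0.632 × 1.1) = 0.67 × 0.1484 = 0.0995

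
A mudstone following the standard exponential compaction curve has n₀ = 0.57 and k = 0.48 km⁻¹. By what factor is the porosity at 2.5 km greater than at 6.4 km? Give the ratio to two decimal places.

6.50

n(Z₁)/n(Z₂) = e^(−k·Z₁)/e^(−k·Z₂) = e^{k(Z₂−Z₁)}
= exp(0.48 × 3.9) = exp(1.872) = 6.5013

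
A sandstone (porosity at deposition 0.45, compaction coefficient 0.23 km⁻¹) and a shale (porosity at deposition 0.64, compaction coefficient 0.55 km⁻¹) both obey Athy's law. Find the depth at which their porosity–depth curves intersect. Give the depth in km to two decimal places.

1.10 km

Set φ₀ₐ e^(−βₐd) = φ₀ᵦ e^(−βᵦd) ⇒ ln(φ₀ₐ/φ₀ᵦ) = (βₐ − βᵦ)·d
d = ln(0.45/0.64) / (0.23 − 0.55) = -0.3522 / -0.32 = 1.101 km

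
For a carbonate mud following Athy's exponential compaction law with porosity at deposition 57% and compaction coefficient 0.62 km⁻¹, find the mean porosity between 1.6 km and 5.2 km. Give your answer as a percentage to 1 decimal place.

8.5%

⟨phi⟩ = (1/(Z₂−Z₁)) ∫ phi₀ e^(−cZ) dZ = phi₀·(e^(−c·Z₁) − e^(−c·Z₂)) / (c·(Z₂−Z₁))
e^(−0.62×1.6) = 0.3708; e^(−0.62×5.2) = 0.0398
⟨phi⟩ = 0.57 × (0.3708 − 0.0398) / (0.62 × 3.6) = 0.57 × 0.1483 = 0.0845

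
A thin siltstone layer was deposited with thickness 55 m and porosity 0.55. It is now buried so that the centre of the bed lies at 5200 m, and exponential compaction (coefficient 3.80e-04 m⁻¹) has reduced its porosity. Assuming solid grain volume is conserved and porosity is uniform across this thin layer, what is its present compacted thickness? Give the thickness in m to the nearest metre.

27 m

Working in km (1 km = 1000 m; k in km⁻¹ = k in m⁻¹ × 1000):
Porosity at 5.2 km: phi = 0.55·exp(−0.38×5.2) = 0.0762
Solid-volume conservation: h(1−phi) = h₀(1−phi₀) ⇒ h = h₀·(1−phi₀)/(1−phi)
h = 0.055 × (1 − 0.55)/(1 − 0.0762) = 0.055 × 0.4871 = 0.0268 km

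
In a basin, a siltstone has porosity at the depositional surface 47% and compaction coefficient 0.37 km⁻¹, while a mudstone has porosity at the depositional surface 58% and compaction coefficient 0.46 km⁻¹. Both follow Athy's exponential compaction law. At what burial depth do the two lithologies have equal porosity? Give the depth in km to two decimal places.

2.34 km

Set n₀ₐ e^(−βₐz) = n₀ᵦ e^(−βᵦz) ⇒ ln(n₀ₐ/n₀ᵦ) = (βₐ − βᵦ)·z
z = ln(0.47/0.58) / (0.37 − 0.46) = -0.2103 / -0.09 = 2.337 km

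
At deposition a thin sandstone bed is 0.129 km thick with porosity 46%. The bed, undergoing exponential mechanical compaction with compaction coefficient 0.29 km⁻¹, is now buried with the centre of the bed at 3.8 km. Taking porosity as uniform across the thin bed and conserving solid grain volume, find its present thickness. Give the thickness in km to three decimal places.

Porosity at 3.8 km: n = 0.46·exp(−0.29×3.8) = 0.1528
Solid-volume conservation: h(1−n) = h₀(1−n₀) ⇒ h = h₀·(1−n₀)/(1−n)
h = 0.129 × (1 − 0.46)/(1 − 0.1528) = 0.129 × 0.6374 = 0.0822 km

0.082 km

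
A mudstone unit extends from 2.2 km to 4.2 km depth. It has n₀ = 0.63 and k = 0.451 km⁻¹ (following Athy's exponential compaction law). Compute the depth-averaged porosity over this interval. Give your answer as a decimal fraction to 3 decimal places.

⟨n⟩ = (1/(z₂−z₁)) ∫ n₀ e^(−kz) dz = n₀·(e^(−k·z₁) − e^(−k·z₂)) / (k·(z₂−z₁))
e^(−0.451×2.2) = 0.3708; e^(−0.451×4.2) = 0.1504
⟨n⟩ = 0.63 × (0.3708 − 0.1504) / (0.451 × 2) = 0.63 × 0.2443 = 0.1539

0.154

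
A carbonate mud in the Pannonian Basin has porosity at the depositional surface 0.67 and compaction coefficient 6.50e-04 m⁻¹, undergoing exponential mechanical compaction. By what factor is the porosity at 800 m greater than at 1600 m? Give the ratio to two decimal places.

1.68

Working in km (1 km = 1000 m; k in km⁻¹ = k in m⁻¹ × 1000):
phi(z₁)/phi(z₂) = e^(−k·z₁)/e^(−k·z₂) = e^{k(z₂−z₁)}
= exp(0.65 × 0.8) = exp(0.52) = 1.6820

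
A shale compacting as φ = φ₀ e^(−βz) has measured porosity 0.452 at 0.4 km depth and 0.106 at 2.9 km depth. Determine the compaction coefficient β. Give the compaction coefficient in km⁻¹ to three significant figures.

0.580 km⁻¹

Athy: φ(z) = φ₀ e^(−βz) ⇒ φ₁/φ₂ = e^{β(z₂−z₁)} ⇒ β = ln(φ₁/φ₂)/(z₂−z₁)
β = ln(0.452/0.106) / (2.9 − 0.4) = ln(4.264) / 2.5 = 1.4502 / 2.5 = 0.5801 km⁻¹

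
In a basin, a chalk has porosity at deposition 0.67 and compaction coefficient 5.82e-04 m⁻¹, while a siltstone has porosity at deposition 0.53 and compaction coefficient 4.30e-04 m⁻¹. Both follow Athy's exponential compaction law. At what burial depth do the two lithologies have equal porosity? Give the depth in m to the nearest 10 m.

Working in km (1 km = 1000 m; c in km⁻¹ = c in m⁻¹ × 1000):
Set n₀ₐ e^(−cₐZ) = n₀ᵦ e^(−cᵦZ) ⇒ ln(n₀ₐ/n₀ᵦ) = (cₐ − cᵦ)·Z
Z = ln(0.67/0.53) / (0.582 − 0.43) = 0.2344 / 0.152 = 1.542 km

1540 m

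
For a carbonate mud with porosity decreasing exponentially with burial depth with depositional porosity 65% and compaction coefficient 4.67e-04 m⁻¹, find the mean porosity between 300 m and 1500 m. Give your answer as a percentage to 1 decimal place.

Working in km (1 km = 1000 m; k in km⁻¹ = k in m⁻¹ × 1000):
⟨n⟩ = (1/(d₂−d₁)) ∫ n₀ e^(−kd) dd = n₀·(e^(−k·d₁) − e^(−k·d₂)) / (k·(d₂−d₁))
e^(−0.467×0.3) = 0.8693; e^(−0.467×1.5) = 0.4963
⟨n⟩ = 0.65 × (0.8693 − 0.4963) / (0.467 × 1.2) = 0.65 × 0.6655 = 0.4326

43.3%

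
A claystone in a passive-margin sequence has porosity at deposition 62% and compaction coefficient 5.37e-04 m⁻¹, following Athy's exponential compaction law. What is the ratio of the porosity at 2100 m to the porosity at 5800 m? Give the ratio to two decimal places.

7.29

Working in km (1 km = 1000 m; k in km⁻¹ = k in m⁻¹ × 1000):
phi(z₁)/phi(z₂) = e^(−k·z₁)/e^(−k·z₂) = e^{k(z₂−z₁)}
= exp(0.537 × 3.7) = exp(1.987) = 7.2929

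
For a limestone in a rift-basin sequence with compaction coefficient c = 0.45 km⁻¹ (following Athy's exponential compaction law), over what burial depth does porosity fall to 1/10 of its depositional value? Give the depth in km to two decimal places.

5.12 km

φ/φ₀ = 1/10 ⇒ exp(−c·z) = 1/10 ⇒ z = ln(10) / c
z = 2.3026 / 0.45 = 5.117 km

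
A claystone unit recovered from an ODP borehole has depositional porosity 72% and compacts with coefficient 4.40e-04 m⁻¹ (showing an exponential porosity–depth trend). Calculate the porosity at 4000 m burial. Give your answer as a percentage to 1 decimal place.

Working in km (1 km = 1000 m; k in km⁻¹ = k in m⁻¹ × 1000):
n = n₀·exp(−k·z) = 0.72 × exp(−0.44 × 4) = 0.72 × exp(−1.76)
  = 0.72 × 0.1720 = 0.1239

12.4%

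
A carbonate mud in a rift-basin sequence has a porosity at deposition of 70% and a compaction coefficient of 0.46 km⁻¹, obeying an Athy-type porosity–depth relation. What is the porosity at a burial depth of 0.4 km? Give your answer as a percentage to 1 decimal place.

φ = φ₀·exp(−β·Z) = 0.7 × exp(−0.46 × 0.4) = 0.7 × exp(−0.184)
  = 0.7 × 0.8319 = 0.5824

58.2%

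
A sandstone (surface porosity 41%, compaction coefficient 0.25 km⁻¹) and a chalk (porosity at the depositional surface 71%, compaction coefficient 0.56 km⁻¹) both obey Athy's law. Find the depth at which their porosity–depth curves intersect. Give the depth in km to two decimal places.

1.77 km

Set φ₀ₐ e^(−βₐz) = φ₀ᵦ e^(−βᵦz) ⇒ ln(φ₀ₐ/φ₀ᵦ) = (βₐ − βᵦ)·z
z = ln(0.41/0.71) / (0.25 − 0.56) = -0.5491 / -0.31 = 1.771 km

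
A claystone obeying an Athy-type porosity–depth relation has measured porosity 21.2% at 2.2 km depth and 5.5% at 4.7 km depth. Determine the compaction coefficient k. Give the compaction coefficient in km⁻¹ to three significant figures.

Athy: phi(z) = phi₀ e^(−kz) ⇒ phi₁/phi₂ = e^{k(z₂−z₁)} ⇒ k = ln(phi₁/phi₂)/(z₂−z₁)
k = ln(0.212/0.055) / (4.7 − 2.2) = ln(3.855) / 2.5 = 1.3493 / 2.5 = 0.5397 km⁻¹

0.540 km⁻¹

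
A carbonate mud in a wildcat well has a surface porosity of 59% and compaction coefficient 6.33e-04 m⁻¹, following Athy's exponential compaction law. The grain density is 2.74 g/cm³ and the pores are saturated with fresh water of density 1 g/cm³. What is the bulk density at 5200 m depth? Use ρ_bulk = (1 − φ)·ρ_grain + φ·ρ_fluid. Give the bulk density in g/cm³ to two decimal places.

2.70 g/cm³

Working in km (1 km = 1000 m; β in km⁻¹ = β in m⁻¹ × 1000):
Porosity at depth: φ = 0.59·exp(−0.633×5.2) = 0.59×0.0372 = 0.0219
Bulk density: ρ_b = (1−φ)ρ_g + φ·ρ_f = 0.9781×2.74 + 0.0219×1
       = 2.680 + 0.022 = 2.702 g/cm³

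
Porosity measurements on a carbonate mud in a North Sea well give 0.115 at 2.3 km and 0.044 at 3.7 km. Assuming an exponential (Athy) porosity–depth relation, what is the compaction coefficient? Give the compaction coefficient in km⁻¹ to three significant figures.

Athy: n(d) = n₀ e^(−cd) ⇒ n₁/n₂ = e^{c(d₂−d₁)} ⇒ c = ln(n₁/n₂)/(d₂−d₁)
c = ln(0.115/0.044) / (3.7 − 2.3) = ln(2.614) / 1.4 = 0.9607 / 1.4 = 0.6862 km⁻¹

0.686 km⁻¹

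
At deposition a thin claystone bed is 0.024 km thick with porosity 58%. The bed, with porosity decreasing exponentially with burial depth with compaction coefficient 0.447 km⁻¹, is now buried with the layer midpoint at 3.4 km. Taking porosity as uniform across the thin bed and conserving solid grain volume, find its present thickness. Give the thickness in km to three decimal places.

Porosity at 3.4 km: phi = 0.58·exp(−0.447×3.4) = 0.1269
Solid-volume conservation: h(1−phi) = h₀(1−phi₀) ⇒ h = h₀·(1−phi₀)/(1−phi)
h = 0.024 × (1 − 0.58)/(1 − 0.1269) = 0.024 × 0.4810 = 0.0115 km

0.012 km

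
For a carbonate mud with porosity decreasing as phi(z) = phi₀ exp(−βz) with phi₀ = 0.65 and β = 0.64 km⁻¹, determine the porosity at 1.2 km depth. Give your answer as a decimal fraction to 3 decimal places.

phi = phi₀·exp(−β·z) = 0.65 × exp(−0.64 × 1.2) = 0.65 × exp(−0.768)
  = 0.65 × 0.4639 = 0.3016

0.302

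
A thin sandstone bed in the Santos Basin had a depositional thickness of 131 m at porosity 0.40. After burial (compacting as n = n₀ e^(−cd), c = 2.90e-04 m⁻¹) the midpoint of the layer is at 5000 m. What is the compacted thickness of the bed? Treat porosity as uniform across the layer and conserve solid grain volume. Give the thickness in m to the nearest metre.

Working in km (1 km = 1000 m; c in km⁻¹ = c in m⁻¹ × 1000):
Porosity at 5 km: n = 0.4·exp(−0.29×5) = 0.0938
Solid-volume conservation: h(1−n) = h₀(1−n₀) ⇒ h = h₀·(1−n₀)/(1−n)
h = 0.131 × (1 − 0.4)/(1 − 0.0938) = 0.131 × 0.6621 = 0.0867 km

87 m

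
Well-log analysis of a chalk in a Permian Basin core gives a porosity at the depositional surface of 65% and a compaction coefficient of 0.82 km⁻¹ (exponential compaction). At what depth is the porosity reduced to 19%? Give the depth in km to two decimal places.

Invert Athy's law: d = ln(n₀/n) / k
d = ln(0.65/0.19) / 0.82 = ln(3.421) / 0.82 = 1.2299 / 0.82 = 1.500 km

1.50 km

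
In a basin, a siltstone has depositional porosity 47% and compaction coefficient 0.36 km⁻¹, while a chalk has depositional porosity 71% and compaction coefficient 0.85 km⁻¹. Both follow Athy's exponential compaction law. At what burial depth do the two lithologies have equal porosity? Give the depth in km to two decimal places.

0.84 km

Set φ₀ₐ e^(−kₐd) = φ₀ᵦ e^(−kᵦd) ⇒ ln(φ₀ₐ/φ₀ᵦ) = (kₐ − kᵦ)·d
d = ln(0.47/0.71) / (0.36 − 0.85) = -0.4125 / -0.49 = 0.842 km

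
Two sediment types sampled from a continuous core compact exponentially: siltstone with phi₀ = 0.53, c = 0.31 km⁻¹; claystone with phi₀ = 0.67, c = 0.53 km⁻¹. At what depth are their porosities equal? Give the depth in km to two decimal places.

Set phi₀ₐ e^(−cₐd) = phi₀ᵦ e^(−cᵦd) ⇒ ln(phi₀ₐ/phi₀ᵦ) = (cₐ − cᵦ)·d
d = ln(0.53/0.67) / (0.31 − 0.53) = -0.2344 / -0.22 = 1.065 km

1.07 km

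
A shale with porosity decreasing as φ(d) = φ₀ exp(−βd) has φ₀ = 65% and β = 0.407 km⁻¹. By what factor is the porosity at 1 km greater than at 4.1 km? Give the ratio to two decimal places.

φ(d₁)/φ(d₂) = e^(−β·d₁)/e^(−β·d₂) = e^{β(d₂−d₁)}
= exp(0.407 × 3.1) = exp(1.262) = 3.5314

3.53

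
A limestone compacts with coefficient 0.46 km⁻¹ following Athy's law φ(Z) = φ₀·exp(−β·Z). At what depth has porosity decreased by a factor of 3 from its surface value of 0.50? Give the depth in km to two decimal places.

φ/φ₀ = 1/3 ⇒ exp(−β·Z) = 1/3 ⇒ Z = ln(3) / β
Z = 1.0986 / 0.46 = 2.388 km

2.39 km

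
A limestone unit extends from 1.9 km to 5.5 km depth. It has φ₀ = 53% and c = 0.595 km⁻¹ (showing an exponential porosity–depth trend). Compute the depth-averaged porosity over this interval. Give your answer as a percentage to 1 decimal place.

7.1%

⟨φ⟩ = (1/(Z₂−Z₁)) ∫ φ₀ e^(−cZ) dZ = φ₀·(e^(−c·Z₁) − e^(−c·Z₂)) / (c·(Z₂−Z₁))
e^(−0.595×1.9) = 0.3229; e^(−0.595×5.5) = 0.0379
⟨φ⟩ = 0.53 × (0.3229 − 0.0379) / (0.595 × 3.6) = 0.53 × 0.1330 = 0.0705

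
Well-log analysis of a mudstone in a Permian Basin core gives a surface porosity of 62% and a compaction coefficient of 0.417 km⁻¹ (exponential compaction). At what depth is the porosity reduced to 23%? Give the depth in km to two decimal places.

Invert Athy's law: Z = ln(phi₀/phi) / β
Z = ln(0.62/0.23) / 0.417 = ln(2.696) / 0.417 = 0.9916 / 0.417 = 2.378 km

2.38 km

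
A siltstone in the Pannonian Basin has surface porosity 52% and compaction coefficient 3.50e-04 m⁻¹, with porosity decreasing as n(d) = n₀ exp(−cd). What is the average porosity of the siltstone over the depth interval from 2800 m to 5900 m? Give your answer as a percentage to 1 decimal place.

Working in km (1 km = 1000 m; c in km⁻¹ = c in m⁻¹ × 1000):
⟨n⟩ = (1/(d₂−d₁)) ∫ n₀ e^(−cd) dd = n₀·(e^(−c·d₁) − e^(−c·d₂)) / (c·(d₂−d₁))
e^(−0.35×2.8) = 0.3753; e^(−0.35×5.9) = 0.1268
⟨n⟩ = 0.52 × (0.3753 − 0.1268) / (0.35 × 3.1) = 0.52 × 0.2290 = 0.1191

11.9%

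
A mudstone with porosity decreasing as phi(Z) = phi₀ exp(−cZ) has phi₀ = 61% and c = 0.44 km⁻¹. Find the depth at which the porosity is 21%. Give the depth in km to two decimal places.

Invert Athy's law: Z = ln(phi₀/phi) / c
Z = ln(0.61/0.21) / 0.44 = ln(2.905) / 0.44 = 1.0664 / 0.44 = 2.424 km

2.42 km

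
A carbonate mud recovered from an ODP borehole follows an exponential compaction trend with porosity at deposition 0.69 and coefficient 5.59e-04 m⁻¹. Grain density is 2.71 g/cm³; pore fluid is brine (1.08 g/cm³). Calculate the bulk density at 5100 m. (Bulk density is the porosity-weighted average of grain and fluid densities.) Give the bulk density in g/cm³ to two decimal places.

Working in km (1 km = 1000 m; k in km⁻¹ = k in m⁻¹ × 1000):
Porosity at depth: φ = 0.69·exp(−0.559×5.1) = 0.69×0.0578 = 0.0399
Bulk density: ρ_b = (1−φ)ρ_g + φ·ρ_f = 0.9601×2.71 + 0.0399×1.08
       = 2.602 + 0.043 = 2.645 g/cm³

2.65 g/cm³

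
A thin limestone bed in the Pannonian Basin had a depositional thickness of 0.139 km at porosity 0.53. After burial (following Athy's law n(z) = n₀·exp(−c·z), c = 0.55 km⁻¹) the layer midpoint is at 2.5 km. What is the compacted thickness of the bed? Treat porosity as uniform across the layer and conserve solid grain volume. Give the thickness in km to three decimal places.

Porosity at 2.5 km: n = 0.53·exp(−0.55×2.5) = 0.1340
Solid-volume conservation: h(1−n) = h₀(1−n₀) ⇒ h = h₀·(1−n₀)/(1−n)
h = 0.139 × (1 − 0.53)/(1 − 0.1340) = 0.139 × 0.5427 = 0.0754 km

0.075 km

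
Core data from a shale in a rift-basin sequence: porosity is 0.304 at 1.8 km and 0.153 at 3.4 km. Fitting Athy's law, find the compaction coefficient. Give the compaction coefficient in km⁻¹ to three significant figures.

Athy: φ(d) = φ₀ e^(−cd) ⇒ φ₁/φ₂ = e^{c(d₂−d₁)} ⇒ c = ln(φ₁/φ₂)/(d₂−d₁)
c = ln(0.304/0.153) / (3.4 − 1.8) = ln(1.987) / 1.6 = 0.6866 / 1.6 = 0.4291 km⁻¹

0.429 km⁻¹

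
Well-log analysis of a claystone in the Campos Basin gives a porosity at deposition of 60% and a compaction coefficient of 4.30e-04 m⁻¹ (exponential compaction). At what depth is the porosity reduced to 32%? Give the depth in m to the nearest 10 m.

Working in km (1 km = 1000 m; k in km⁻¹ = k in m⁻¹ × 1000):
Invert Athy's law: Z = ln(n₀/n) / k
Z = ln(0.6/0.32) / 0.43 = ln(1.875) / 0.43 = 0.6286 / 0.43 = 1.462 km

1460 m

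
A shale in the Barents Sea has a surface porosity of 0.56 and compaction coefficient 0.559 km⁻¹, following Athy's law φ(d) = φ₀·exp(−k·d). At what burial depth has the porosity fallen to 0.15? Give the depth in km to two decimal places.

2.36 km

Invert Athy's law: d = ln(φ₀/φ) / k
d = ln(0.56/0.15) / 0.559 = ln(3.733) / 0.559 = 1.3173 / 0.559 = 2.357 km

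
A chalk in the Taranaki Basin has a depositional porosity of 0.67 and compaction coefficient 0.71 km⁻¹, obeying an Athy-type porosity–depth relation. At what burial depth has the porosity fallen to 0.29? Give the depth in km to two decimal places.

Invert Athy's law: d = ln(φ₀/φ) / k
d = ln(0.67/0.29) / 0.71 = ln(2.31) / 0.71 = 0.8374 / 0.71 = 1.179 km

1.18 km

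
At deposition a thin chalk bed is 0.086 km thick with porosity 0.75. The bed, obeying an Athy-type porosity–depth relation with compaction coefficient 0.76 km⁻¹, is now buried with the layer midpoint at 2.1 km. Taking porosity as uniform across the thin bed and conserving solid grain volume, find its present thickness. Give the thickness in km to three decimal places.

0.025 km

Porosity at 2.1 km: phi = 0.75·exp(−0.76×2.1) = 0.1520
Solid-volume conservation: h(1−phi) = h₀(1−phi₀) ⇒ h = h₀·(1−phi₀)/(1−phi)
h = 0.086 × (1 − 0.75)/(1 − 0.1520) = 0.086 × 0.2948 = 0.0254 km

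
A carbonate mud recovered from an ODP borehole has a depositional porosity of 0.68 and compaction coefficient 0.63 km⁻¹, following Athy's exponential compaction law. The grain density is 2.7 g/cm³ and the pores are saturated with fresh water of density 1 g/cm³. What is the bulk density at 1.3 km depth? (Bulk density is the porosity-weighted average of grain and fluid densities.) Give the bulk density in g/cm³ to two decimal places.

Porosity at depth: phi = 0.68·exp(−0.63×1.3) = 0.68×0.4409 = 0.2998
Bulk density: ρ_b = (1−phi)ρ_g + phi·ρ_f = 0.7002×2.7 + 0.2998×1
       = 1.891 + 0.300 = 2.190 g/cm³

2.19 g/cm³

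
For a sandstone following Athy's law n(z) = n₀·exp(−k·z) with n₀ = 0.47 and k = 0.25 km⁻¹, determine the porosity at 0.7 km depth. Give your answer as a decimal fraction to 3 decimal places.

0.395

n = n₀·exp(−k·z) = 0.47 × exp(−0.25 × 0.7) = 0.47 × exp(−0.175)
  = 0.47 × 0.8395 = 0.3945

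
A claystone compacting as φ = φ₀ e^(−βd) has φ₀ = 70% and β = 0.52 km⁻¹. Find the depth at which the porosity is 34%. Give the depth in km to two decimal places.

Invert Athy's law: d = ln(φ₀/φ) / β
d = ln(0.7/0.34) / 0.52 = ln(2.059) / 0.52 = 0.7221 / 0.52 = 1.389 km

1.39 km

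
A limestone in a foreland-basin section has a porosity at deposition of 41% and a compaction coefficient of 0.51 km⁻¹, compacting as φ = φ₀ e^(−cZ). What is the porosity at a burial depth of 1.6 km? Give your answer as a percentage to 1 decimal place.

18.1%

φ = φ₀·exp(−c·Z) = 0.41 × exp(−0.51 × 1.6) = 0.41 × exp(−0.816)
  = 0.41 × 0.4422 = 0.1813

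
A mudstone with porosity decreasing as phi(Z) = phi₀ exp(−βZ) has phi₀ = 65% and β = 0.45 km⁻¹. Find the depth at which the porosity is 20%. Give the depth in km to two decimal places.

Invert Athy's law: Z = ln(phi₀/phi) / β
Z = ln(0.65/0.2) / 0.45 = ln(3.25) / 0.45 = 1.1787 / 0.45 = 2.619 km

2.62 km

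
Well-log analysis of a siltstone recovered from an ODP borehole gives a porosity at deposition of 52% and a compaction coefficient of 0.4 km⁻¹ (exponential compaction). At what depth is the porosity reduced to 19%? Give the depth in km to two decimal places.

2.52 km

Invert Athy's law: z = ln(n₀/n) / β
z = ln(0.52/0.19) / 0.4 = ln(2.737) / 0.4 = 1.0068 / 0.4 = 2.517 km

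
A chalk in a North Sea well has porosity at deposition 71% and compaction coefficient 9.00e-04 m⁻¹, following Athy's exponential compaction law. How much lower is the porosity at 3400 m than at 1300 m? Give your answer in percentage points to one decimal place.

Working in km (1 km = 1000 m; k in km⁻¹ = k in m⁻¹ × 1000):
φ(1.3) = 0.71·e^(−0.9×1.3) = 0.2204
φ(3.4) = 0.71·e^(−0.9×3.4) = 0.0333
Δφ = 0.2204 − 0.0333 = 0.1871

18.7 percentage points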